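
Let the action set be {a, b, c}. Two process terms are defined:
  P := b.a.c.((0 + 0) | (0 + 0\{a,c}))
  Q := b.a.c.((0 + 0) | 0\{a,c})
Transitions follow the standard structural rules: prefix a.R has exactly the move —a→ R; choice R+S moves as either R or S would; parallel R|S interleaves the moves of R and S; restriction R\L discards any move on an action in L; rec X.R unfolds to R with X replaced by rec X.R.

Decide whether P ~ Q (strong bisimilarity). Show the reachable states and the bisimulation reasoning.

P's transition system — 4 states:
  p0 = b.a.c.((0 + 0) | (0 + 0\{a,c})) ⊢ --b--▸ p1
  p1 = a.c.((0 + 0) | (0 + 0\{a,c})) ⊢ --a--▸ p2
  p2 = c.((0 + 0) | (0 + 0\{a,c})) ⊢ --c--▸ p3
  p3 = (0 + 0) | (0 + 0\{a,c}) ⊢ (no moves)
Q's transition system — 4 states:
  q0 = b.a.c.((0 + 0) | 0\{a,c}) ⊢ --b--▸ q1
  q1 = a.c.((0 + 0) | 0\{a,c}) ⊢ --a--▸ q2
  q2 = c.((0 + 0) | 0\{a,c}) ⊢ --c--▸ q3
  q3 = (0 + 0) | 0\{a,c} ⊢ (no moves)
Bisimilarity quotient blocks:
  B0 = {p0, q0}
  B1 = {p1, q1}
  B2 = {p2, q2}
  B3 = {p3, q3}
p0 ∈ B0, q0 ∈ B0 → same block

P ~ Q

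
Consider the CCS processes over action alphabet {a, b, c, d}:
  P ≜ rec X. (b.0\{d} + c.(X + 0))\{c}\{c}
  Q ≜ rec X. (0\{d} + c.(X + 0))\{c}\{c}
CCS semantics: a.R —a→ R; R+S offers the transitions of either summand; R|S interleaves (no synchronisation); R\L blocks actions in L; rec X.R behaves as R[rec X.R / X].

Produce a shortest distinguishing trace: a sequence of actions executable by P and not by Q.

Reachable graph of P (2 states):
  u0 = rec X. (b.0\{d} + c.(X + 0))\{c}\{c} :: --b--▸ u1
  u1 = 0\{d}\{c}\{c} :: ∅
Reachable graph of Q (1 states):
  v0 = rec X. (0\{d} + c.(X + 0))\{c}\{c} :: ∅
Run σ = ⟨b⟩ on P: start {u0}
  [1] b ⇒ {u1}
  ✓ P
Run σ = ⟨b⟩ on Q: start {v0}
  [1] b ⇒ no successor for Q

b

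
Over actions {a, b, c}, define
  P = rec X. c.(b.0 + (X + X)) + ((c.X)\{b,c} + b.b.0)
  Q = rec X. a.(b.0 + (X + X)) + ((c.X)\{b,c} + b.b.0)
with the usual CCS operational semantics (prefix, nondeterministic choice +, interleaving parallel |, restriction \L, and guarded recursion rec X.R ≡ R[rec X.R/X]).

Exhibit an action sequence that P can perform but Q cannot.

P's transition system — 4 states:
  p0 = rec X. c.(b.0 + (X + X)) + ((c.X)\{b,c} + b.b.0) has moves -b-> p1, -c-> p2
  p1 = b.0 has moves -b-> p3
  p2 = b.0 + ((rec X. c.(b.0 + (X + X)) + ((c.X)\{b,c} + b.b.0)) + (rec X. c.(b.0 + (X + X)) + ((c.X)\{b,c} + b.b.0))) has moves -b-> p1, -b-> p3, -c-> p2
  p3 = 0 has moves ·
Q's transition system — 4 states:
  q0 = rec X. a.(b.0 + (X + X)) + ((c.X)\{b,c} + b.b.0) has moves -a-> q1, -b-> q2
  q1 = b.0 + ((rec X. a.(b.0 + (X + X)) + ((c.X)\{b,c} + b.b.0)) + (rec X. a.(b.0 + (X + X)) + ((c.X)\{b,c} + b.b.0))) has moves -a-> q1, -b-> q2, -b-> q3
  q2 = b.0 has moves -b-> q3
  q3 = 0 has moves ·
Executing c from P (initial set {p0}):
  after c @ step 1: {p2}
  ✓ P
Executing c from Q (initial set {q0}):
  after c @ step 1: ∅ (Q stuck)

c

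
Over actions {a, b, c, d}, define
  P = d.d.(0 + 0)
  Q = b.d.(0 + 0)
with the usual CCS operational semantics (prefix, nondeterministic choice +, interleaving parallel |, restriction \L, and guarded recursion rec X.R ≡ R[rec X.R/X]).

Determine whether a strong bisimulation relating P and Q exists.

NO

P's transition system — 3 states:
  u0 = d.d.(0 + 0) has moves ··d··> u1
  u1 = d.(0 + 0) has moves ··d··> u2
  u2 = 0 + 0 has moves (no moves)
Q's transition system — 3 states:
  v0 = b.d.(0 + 0) has moves ··b··> v1
  v1 = d.(0 + 0) has moves ··d··> v2
  v2 = 0 + 0 has moves (no moves)
Coarsest stable partition (strong bisimilarity classes):
  B0 = {u0}
  B1 = {u1, v1}
  B2 = {u2, v2}
  B3 = {v0}
u0 ∈ B0, v0 ∈ B3 → different blocks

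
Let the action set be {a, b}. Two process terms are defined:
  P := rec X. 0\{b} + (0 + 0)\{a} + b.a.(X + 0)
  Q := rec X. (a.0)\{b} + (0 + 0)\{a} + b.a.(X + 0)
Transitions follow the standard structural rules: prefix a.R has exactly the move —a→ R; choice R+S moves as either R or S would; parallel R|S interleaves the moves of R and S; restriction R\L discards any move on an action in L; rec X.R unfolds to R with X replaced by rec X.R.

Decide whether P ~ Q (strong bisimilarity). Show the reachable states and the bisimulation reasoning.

P ≁ Q

LTS(P): 3 reachable states
  u0 = rec X. 0\{b} + (0 + 0)\{a} + b.a.(X + 0) | --b--▸ u1
  u1 = a.((rec X. 0\{b} + (0 + 0)\{a} + b.a.(X + 0)) + 0) | --a--▸ u2
  u2 = (rec X. 0\{b} + (0 + 0)\{a} + b.a.(X + 0)) + 0 | --b--▸ u1
LTS(Q): 4 reachable states
  v0 = rec X. (a.0)\{b} + (0 + 0)\{a} + b.a.(X + 0) | --a--▸ v1, --b--▸ v2
  v1 = 0\{b} | (no moves)
  v2 = a.((rec X. (a.0)\{b} + (0 + 0)\{a} + b.a.(X + 0)) + 0) | --a--▸ v3
  v3 = (rec X. (a.0)\{b} + (0 + 0)\{a} + b.a.(X + 0)) + 0 | --a--▸ v1, --b--▸ v2
Coarsest stable partition (strong bisimilarity classes):
  B0 = {u0, u2}
  B1 = {u1}
  B2 = {v0, v3}
  B3 = {v2}
  B4 = {v1}
u0 ∈ B0, v0 ∈ B2 → different blocks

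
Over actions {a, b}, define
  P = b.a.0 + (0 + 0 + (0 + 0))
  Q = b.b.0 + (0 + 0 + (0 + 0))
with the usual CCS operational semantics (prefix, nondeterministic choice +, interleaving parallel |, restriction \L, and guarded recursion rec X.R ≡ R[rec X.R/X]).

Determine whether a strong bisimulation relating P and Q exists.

LTS(P): 3 reachable states
  u0 = b.a.0 + (0 + 0 + (0 + 0)) | ··b··> u1
  u1 = a.0 | ··a··> u2
  u2 = 0 | stopped
LTS(Q): 3 reachable states
  v0 = b.b.0 + (0 + 0 + (0 + 0)) | ··b··> v1
  v1 = b.0 | ··b··> v2
  v2 = 0 | stopped
Coarsest stable partition (strong bisimilarity classes):
  B0 = {u0}
  B1 = {u1}
  B2 = {u2, v2}
  B3 = {v0}
  B4 = {v1}
u0 ∈ B0, v0 ∈ B3 → different blocks

P ≁ Q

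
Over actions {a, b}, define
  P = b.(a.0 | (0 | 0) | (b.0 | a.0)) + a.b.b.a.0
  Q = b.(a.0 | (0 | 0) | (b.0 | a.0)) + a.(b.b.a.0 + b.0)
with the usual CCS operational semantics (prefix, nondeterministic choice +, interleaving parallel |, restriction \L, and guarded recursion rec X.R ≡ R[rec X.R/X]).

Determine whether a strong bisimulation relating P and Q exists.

Reachable graph of P (13 states):
  u0 = b.(a.0 | (0 | 0) | (b.0 | a.0)) + a.b.b.a.0 :: --a--▸ u1, --b--▸ u2
  u1 = b.b.a.0 :: --b--▸ u3
  u2 = a.0 | (0 | 0) | (b.0 | a.0) :: --a--▸ u4, --a--▸ u5, --b--▸ u6
  u3 = b.a.0 :: --b--▸ u7
  u4 = 0 | (0 | 0) | (b.0 | a.0) :: --a--▸ u8, --b--▸ u9
  u5 = a.0 | (0 | 0) | (b.0 | 0) :: --a--▸ u8, --b--▸ u10
  u6 = a.0 | (0 | 0) | (0 | a.0) :: --a--▸ u10, --a--▸ u9
  u7 = a.0 :: --a--▸ u11
  u8 = 0 | (0 | 0) | (b.0 | 0) :: --b--▸ u12
  u9 = 0 | (0 | 0) | (0 | a.0) :: --a--▸ u12
  u10 = a.0 | (0 | 0) | (0 | 0) :: --a--▸ u12
  u11 = 0 :: deadlocked
  u12 = 0 | (0 | 0) | (0 | 0) :: deadlocked
Reachable graph of Q (13 states):
  v0 = b.(a.0 | (0 | 0) | (b.0 | a.0)) + a.(b.b.a.0 + b.0) :: --a--▸ v1, --b--▸ v2
  v1 = b.b.a.0 + b.0 :: --b--▸ v3, --b--▸ v4
  v2 = a.0 | (0 | 0) | (b.0 | a.0) :: --a--▸ v5, --a--▸ v6, --b--▸ v7
  v3 = 0 :: deadlocked
  v4 = b.a.0 :: --b--▸ v8
  v5 = 0 | (0 | 0) | (b.0 | a.0) :: --a--▸ v9, --b--▸ v10
  v6 = a.0 | (0 | 0) | (b.0 | 0) :: --a--▸ v9, --b--▸ v11
  v7 = a.0 | (0 | 0) | (0 | a.0) :: --a--▸ v10, --a--▸ v11
  v8 = a.0 :: --a--▸ v3
  v9 = 0 | (0 | 0) | (b.0 | 0) :: --b--▸ v12
  v10 = 0 | (0 | 0) | (0 | a.0) :: --a--▸ v12
  v11 = a.0 | (0 | 0) | (0 | 0) :: --a--▸ v12
  v12 = 0 | (0 | 0) | (0 | 0) :: deadlocked
Coarsest stable partition (strong bisimilarity classes):
  B0 = {u0}
  B1 = {u2, v2}
  B2 = {u4, u5, v5, v6}
  B3 = {u10, u7, u9, v10, v11, v8}
  B4 = {u11, u12, v12, v3}
  B5 = {u8, v9}
  B6 = {u6, v7}
  B7 = {u1}
  B8 = {u3, v4}
  B9 = {v0}
  B10 = {v1}
u0 ∈ B0, v0 ∈ B9 → different blocks

not bisimilar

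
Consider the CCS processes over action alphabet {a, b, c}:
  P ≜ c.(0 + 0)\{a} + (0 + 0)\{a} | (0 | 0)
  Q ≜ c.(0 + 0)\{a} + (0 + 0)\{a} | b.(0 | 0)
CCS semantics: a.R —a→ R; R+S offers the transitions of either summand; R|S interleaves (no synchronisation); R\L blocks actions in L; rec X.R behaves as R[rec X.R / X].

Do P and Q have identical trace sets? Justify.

P's transition system — 2 states:
  m0 = c.(0 + 0)\{a} + (0 + 0)\{a} | (0 | 0) has moves ··c··> m1
  m1 = (0 + 0)\{a} has moves stopped
Q's transition system — 3 states:
  n0 = c.(0 + 0)\{a} + (0 + 0)\{a} | b.(0 | 0) has moves ··b··> n1, ··c··> n2
  n1 = (0 + 0)\{a} | (0 | 0) has moves stopped
  n2 = (0 + 0)\{a} has moves stopped
Run σ = ⟨b⟩ on Q: start {n0}
  [1] b ⇒ {n1}
  Q completes σ.
Run σ = ⟨b⟩ on P: start {m0}
  [1] b ⇒ ∅  — P cannot continue

traces(P) ≠ traces(Q) — witness ⟨b⟩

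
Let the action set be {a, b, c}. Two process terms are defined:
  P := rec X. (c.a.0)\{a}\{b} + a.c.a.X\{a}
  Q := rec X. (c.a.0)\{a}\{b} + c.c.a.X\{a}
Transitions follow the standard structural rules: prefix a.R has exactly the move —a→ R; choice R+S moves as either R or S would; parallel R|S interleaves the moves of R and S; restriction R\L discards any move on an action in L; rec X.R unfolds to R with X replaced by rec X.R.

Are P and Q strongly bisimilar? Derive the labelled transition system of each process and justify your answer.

P's transition system — 6 states:
  s0 = rec X. (c.a.0)\{a}\{b} + a.c.a.X\{a} has moves -a-> s1, -c-> s2
  s1 = c.a.(rec X. (c.a.0)\{a}\{b} + a.c.a.X\{a})\{a} has moves -c-> s3
  s2 = (a.0)\{a}\{b} has moves ∅
  s3 = a.(rec X. (c.a.0)\{a}\{b} + a.c.a.X\{a})\{a} has moves -a-> s4
  s4 = (rec X. (c.a.0)\{a}\{b} + a.c.a.X\{a})\{a} has moves -c-> s5
  s5 = (a.0)\{a}\{b}\{a} has moves ∅
Q's transition system — 8 states:
  t0 = rec X. (c.a.0)\{a}\{b} + c.c.a.X\{a} has moves -c-> t1, -c-> t2
  t1 = (a.0)\{a}\{b} has moves ∅
  t2 = c.a.(rec X. (c.a.0)\{a}\{b} + c.c.a.X\{a})\{a} has moves -c-> t3
  t3 = a.(rec X. (c.a.0)\{a}\{b} + c.c.a.X\{a})\{a} has moves -a-> t4
  t4 = (rec X. (c.a.0)\{a}\{b} + c.c.a.X\{a})\{a} has moves -c-> t5, -c-> t6
  t5 = (a.0)\{a}\{b}\{a} has moves ∅
  t6 = (c.a.(rec X. (c.a.0)\{a}\{b} + c.c.a.X\{a})\{a})\{a} has moves -c-> t7
  t7 = (a.(rec X. (c.a.0)\{a}\{b} + c.c.a.X\{a})\{a})\{a} has moves ∅
Partition-refinement fixed point:
  B0 = {s0}
  B1 = {s2, s5, t1, t5, t7}
  B2 = {s1}
  B3 = {s3}
  B4 = {s4, t6}
  B5 = {t0}
  B6 = {t2}
  B7 = {t3}
  B8 = {t4}
s0 ∈ B0, t0 ∈ B5 → different blocks

not bisimilar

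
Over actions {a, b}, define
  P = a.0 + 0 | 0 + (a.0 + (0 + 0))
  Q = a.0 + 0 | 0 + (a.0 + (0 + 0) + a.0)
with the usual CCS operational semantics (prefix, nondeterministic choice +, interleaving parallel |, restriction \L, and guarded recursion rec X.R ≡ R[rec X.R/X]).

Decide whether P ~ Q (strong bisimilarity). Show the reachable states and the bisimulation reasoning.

YES

Reachable graph of P (2 states):
  s0 = a.0 + 0 | 0 + (a.0 + (0 + 0)) | —a→ s1
  s1 = 0 | ∅
Reachable graph of Q (2 states):
  t0 = a.0 + 0 | 0 + (a.0 + (0 + 0) + a.0) | —a→ t1
  t1 = 0 | ∅
Coarsest stable partition (strong bisimilarity classes):
  B0 = {s0, t0}
  B1 = {s1, t1}
s0 ∈ B0, t0 ∈ B0 → same block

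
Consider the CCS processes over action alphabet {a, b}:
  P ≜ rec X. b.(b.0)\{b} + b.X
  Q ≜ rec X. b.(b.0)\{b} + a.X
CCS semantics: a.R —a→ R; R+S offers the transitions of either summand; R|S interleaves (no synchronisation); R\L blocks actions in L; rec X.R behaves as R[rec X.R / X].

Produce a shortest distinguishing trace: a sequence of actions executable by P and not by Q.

LTS(P): 2 reachable states
  u0 = rec X. b.(b.0)\{b} + b.X → --b--▸ u0, --b--▸ u1
  u1 = (b.0)\{b} → deadlocked
LTS(Q): 2 reachable states
  v0 = rec X. b.(b.0)\{b} + a.X → --a--▸ v0, --b--▸ v1
  v1 = (b.0)\{b} → deadlocked
Executing bb from P (initial set {u0}):
  step 1 (b): {u0, u1}
  step 2 (b): {u0, u1}
  ✓ P
Executing bb from Q (initial set {v0}):
  step 1 (b): {v1}
  step 2 (b): ∅ (Q stuck)

bb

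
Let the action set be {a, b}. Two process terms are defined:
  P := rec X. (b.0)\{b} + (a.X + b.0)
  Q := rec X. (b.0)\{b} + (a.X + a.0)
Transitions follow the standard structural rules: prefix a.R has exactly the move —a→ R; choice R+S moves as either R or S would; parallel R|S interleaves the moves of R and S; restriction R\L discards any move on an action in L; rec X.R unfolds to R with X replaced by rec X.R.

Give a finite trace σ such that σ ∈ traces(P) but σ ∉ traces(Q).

LTS(P): 2 reachable states
  u0 = rec X. (b.0)\{b} + (a.X + b.0) ⊢ --a--▸ u0, --b--▸ u1
  u1 = 0 ⊢ ∅
LTS(Q): 2 reachable states
  v0 = rec X. (b.0)\{b} + (a.X + a.0) ⊢ --a--▸ v0, --a--▸ v1
  v1 = 0 ⊢ ∅
Run σ = ⟨b⟩ on P: start {u0}
  [1] b ⇒ {u1}
  ✓ P
Run σ = ⟨b⟩ on Q: start {v0}
  [1] b ⇒ ∅ (Q stuck)

b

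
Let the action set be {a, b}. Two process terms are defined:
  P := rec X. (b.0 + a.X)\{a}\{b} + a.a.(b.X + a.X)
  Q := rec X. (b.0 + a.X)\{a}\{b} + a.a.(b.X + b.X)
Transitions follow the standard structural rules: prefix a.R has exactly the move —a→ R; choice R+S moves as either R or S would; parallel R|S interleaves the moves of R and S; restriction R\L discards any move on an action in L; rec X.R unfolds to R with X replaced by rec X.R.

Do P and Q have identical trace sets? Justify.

trace-distinct — witness ⟨aaa⟩

Reachable graph of P (3 states):
  u0 = rec X. (b.0 + a.X)\{a}\{b} + a.a.(b.X + a.X) | =a=> u1
  u1 = a.(b.(rec X. (b.0 + a.X)\{a}\{b} + a.a.(b.X + a.X)) + a.(rec X. (b.0 + a.X)\{a}\{b} + a.a.(b.X + a.X))) | =a=> u2
  u2 = b.(rec X. (b.0 + a.X)\{a}\{b} + a.a.(b.X + a.X)) + a.(rec X. (b.0 + a.X)\{a}\{b} + a.a.(b.X + a.X)) | =a=> u0, =b=> u0
Reachable graph of Q (3 states):
  v0 = rec X. (b.0 + a.X)\{a}\{b} + a.a.(b.X + b.X) | =a=> v1
  v1 = a.(b.(rec X. (b.0 + a.X)\{a}\{b} + a.a.(b.X + b.X)) + b.(rec X. (b.0 + a.X)\{a}\{b} + a.a.(b.X + b.X))) | =a=> v2
  v2 = b.(rec X. (b.0 + a.X)\{a}\{b} + a.a.(b.X + b.X)) + b.(rec X. (b.0 + a.X)\{a}\{b} + a.a.(b.X + b.X)) | =b=> v0
Executing aaa from P (initial set {u0}):
  step 1 (a): {u1}
  step 2 (a): {u2}
  step 3 (a): {u0}
  P completes σ.
Executing aaa from Q (initial set {v0}):
  step 1 (a): {v1}
  step 2 (a): {v2}
  step 3 (a): ∅ (Q stuck)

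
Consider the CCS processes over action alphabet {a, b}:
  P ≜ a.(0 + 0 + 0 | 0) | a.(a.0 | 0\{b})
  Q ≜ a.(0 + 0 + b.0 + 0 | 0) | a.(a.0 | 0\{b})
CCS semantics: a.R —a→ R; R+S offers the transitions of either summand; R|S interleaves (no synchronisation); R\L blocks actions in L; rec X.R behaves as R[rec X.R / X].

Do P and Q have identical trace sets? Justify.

NO — witness ⟨ab⟩

P's transition system — 6 states:
  s0 = a.(0 + 0 + 0 | 0) | a.(a.0 | 0\{b}) ⊢ --a--▸ s1, --a--▸ s2
  s1 = (0 + 0 + 0 | 0) | a.(a.0 | 0\{b}) ⊢ --a--▸ s3
  s2 = a.(0 + 0 + 0 | 0) | (a.0 | 0\{b}) ⊢ --a--▸ s3, --a--▸ s4
  s3 = (0 + 0 + 0 | 0) | (a.0 | 0\{b}) ⊢ --a--▸ s5
  s4 = a.(0 + 0 + 0 | 0) | (0 | 0\{b}) ⊢ --a--▸ s5
  s5 = (0 + 0 + 0 | 0) | (0 | 0\{b}) ⊢ (no moves)
Q's transition system — 9 states:
  t0 = a.(0 + 0 + b.0 + 0 | 0) | a.(a.0 | 0\{b}) ⊢ --a--▸ t1, --a--▸ t2
  t1 = (0 + 0 + b.0 + 0 | 0) | a.(a.0 | 0\{b}) ⊢ --a--▸ t3, --b--▸ t4
  t2 = a.(0 + 0 + b.0 + 0 | 0) | (a.0 | 0\{b}) ⊢ --a--▸ t3, --a--▸ t5
  t3 = (0 + 0 + b.0 + 0 | 0) | (a.0 | 0\{b}) ⊢ --a--▸ t6, --b--▸ t7
  t4 = 0 | a.(a.0 | 0\{b}) ⊢ --a--▸ t7
  t5 = a.(0 + 0 + b.0 + 0 | 0) | (0 | 0\{b}) ⊢ --a--▸ t6
  t6 = (0 + 0 + b.0 + 0 | 0) | (0 | 0\{b}) ⊢ --b--▸ t8
  t7 = 0 | (a.0 | 0\{b}) ⊢ --a--▸ t8
  t8 = 0 | (0 | 0\{b}) ⊢ (no moves)
Executing ab from Q (initial set {t0}):
  [1] a ⇒ {t1, t2}
  [2] b ⇒ {t4}
  — Q admits the full trace.
Executing ab from P (initial set {s0}):
  [1] a ⇒ {s1, s2}
  [2] b ⇒ ∅  — P cannot continue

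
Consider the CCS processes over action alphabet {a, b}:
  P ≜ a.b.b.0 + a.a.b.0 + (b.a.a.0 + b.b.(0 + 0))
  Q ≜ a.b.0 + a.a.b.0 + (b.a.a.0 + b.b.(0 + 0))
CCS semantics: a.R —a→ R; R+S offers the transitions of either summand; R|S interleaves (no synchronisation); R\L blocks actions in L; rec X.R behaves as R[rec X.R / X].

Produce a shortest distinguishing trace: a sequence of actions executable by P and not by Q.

abb

Reachable graph of P (9 states):
  p0 = a.b.b.0 + a.a.b.0 + (b.a.a.0 + b.b.(0 + 0)) :: —a→ p1, —a→ p2, —b→ p3, —b→ p4
  p1 = a.b.0 :: —a→ p5
  p2 = b.b.0 :: —b→ p5
  p3 = a.a.0 :: —a→ p6
  p4 = b.(0 + 0) :: —b→ p7
  p5 = b.0 :: —b→ p8
  p6 = a.0 :: —a→ p8
  p7 = 0 + 0 :: stopped
  p8 = 0 :: stopped
Reachable graph of Q (8 states):
  q0 = a.b.0 + a.a.b.0 + (b.a.a.0 + b.b.(0 + 0)) :: —a→ q1, —a→ q2, —b→ q3, —b→ q4
  q1 = a.b.0 :: —a→ q2
  q2 = b.0 :: —b→ q5
  q3 = a.a.0 :: —a→ q6
  q4 = b.(0 + 0) :: —b→ q7
  q5 = 0 :: stopped
  q6 = a.0 :: —a→ q5
  q7 = 0 + 0 :: stopped
Executing abb from P (initial set {p0}):
  [1] a ⇒ {p1, p2}
  [2] b ⇒ {p5}
  [3] b ⇒ {p8}
  — P admits the full trace.
Executing abb from Q (initial set {q0}):
  [1] a ⇒ {q1, q2}
  [2] b ⇒ {q5}
  [3] b ⇒ ∅ (Q stuck)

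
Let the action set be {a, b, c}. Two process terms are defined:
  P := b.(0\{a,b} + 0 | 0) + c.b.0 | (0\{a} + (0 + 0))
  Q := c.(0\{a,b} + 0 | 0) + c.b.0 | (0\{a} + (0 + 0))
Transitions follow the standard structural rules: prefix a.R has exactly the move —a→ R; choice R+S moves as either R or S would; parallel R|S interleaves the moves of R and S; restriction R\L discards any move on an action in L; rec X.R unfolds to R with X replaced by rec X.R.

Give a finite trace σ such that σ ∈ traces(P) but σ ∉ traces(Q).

b

P's transition system — 4 states:
  s0 = b.(0\{a,b} + 0 | 0) + c.b.0 | (0\{a} + (0 + 0)) has moves --b--▸ s1, --c--▸ s2
  s1 = 0\{a,b} + 0 | 0 has moves deadlocked
  s2 = b.0 | (0\{a} + (0 + 0)) has moves --b--▸ s3
  s3 = 0 | (0\{a} + (0 + 0)) has moves deadlocked
Q's transition system — 4 states:
  t0 = c.(0\{a,b} + 0 | 0) + c.b.0 | (0\{a} + (0 + 0)) has moves --c--▸ t1, --c--▸ t2
  t1 = 0\{a,b} + 0 | 0 has moves deadlocked
  t2 = b.0 | (0\{a} + (0 + 0)) has moves --b--▸ t3
  t3 = 0 | (0\{a} + (0 + 0)) has moves deadlocked
Run σ = ⟨b⟩ on P: start {s0}
  [1] b ⇒ {s1}
  ✓ P
Run σ = ⟨b⟩ on Q: start {t0}
  [1] b ⇒ no successor for Q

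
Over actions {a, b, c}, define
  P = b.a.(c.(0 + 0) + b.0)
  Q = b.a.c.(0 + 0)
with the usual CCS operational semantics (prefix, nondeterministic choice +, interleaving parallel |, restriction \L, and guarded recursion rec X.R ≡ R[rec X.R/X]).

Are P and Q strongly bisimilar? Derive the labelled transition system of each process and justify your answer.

Reachable graph of P (5 states):
  s0 = b.a.(c.(0 + 0) + b.0) ⊢ —b→ s1
  s1 = a.(c.(0 + 0) + b.0) ⊢ —a→ s2
  s2 = c.(0 + 0) + b.0 ⊢ —b→ s3, —c→ s4
  s3 = 0 ⊢ stopped
  s4 = 0 + 0 ⊢ stopped
Reachable graph of Q (4 states):
  t0 = b.a.c.(0 + 0) ⊢ —b→ t1
  t1 = a.c.(0 + 0) ⊢ —a→ t2
  t2 = c.(0 + 0) ⊢ —c→ t3
  t3 = 0 + 0 ⊢ stopped
Bisimilarity quotient blocks:
  B0 = {s0}
  B1 = {s1}
  B2 = {s2}
  B3 = {s3, s4, t3}
  B4 = {t0}
  B5 = {t1}
  B6 = {t2}
s0 ∈ B0, t0 ∈ B4 → different blocks

P ≁ Q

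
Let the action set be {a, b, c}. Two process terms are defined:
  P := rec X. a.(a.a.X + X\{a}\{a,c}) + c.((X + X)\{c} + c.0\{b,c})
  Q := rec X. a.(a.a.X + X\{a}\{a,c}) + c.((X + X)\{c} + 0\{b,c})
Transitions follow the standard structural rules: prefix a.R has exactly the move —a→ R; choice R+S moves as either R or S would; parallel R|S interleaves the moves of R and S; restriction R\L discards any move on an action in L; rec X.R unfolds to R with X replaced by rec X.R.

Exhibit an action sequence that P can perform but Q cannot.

cc

P's transition system — 8 states:
  m0 = rec X. a.(a.a.X + X\{a}\{a,c}) + c.((X + X)\{c} + c.0\{b,c}) | =a=> m1, =c=> m2
  m1 = a.a.(rec X. a.(a.a.X + X\{a}\{a,c}) + c.((X + X)\{c} + c.0\{b,c})) + (rec X. a.(a.a.X + X\{a}\{a,c}) + c.((X + X)\{c} + c.0\{b,c}))\{a}\{a,c} | =a=> m3
  m2 = ((rec X. a.(a.a.X + X\{a}\{a,c}) + c.((X + X)\{c} + c.0\{b,c})) + (rec X. a.(a.a.X + X\{a}\{a,c}) + c.((X + X)\{c} + c.0\{b,c})))\{c} + c.0\{b,c} | =a=> m4, =c=> m5
  m3 = a.(rec X. a.(a.a.X + X\{a}\{a,c}) + c.((X + X)\{c} + c.0\{b,c})) | =a=> m0
  m4 = (a.a.(rec X. a.(a.a.X + X\{a}\{a,c}) + c.((X + X)\{c} + c.0\{b,c})) + (rec X. a.(a.a.X + X\{a}\{a,c}) + c.((X + X)\{c} + c.0\{b,c}))\{a}\{a,c})\{c} | =a=> m6
  m5 = 0\{b,c} | ∅
  m6 = (a.(rec X. a.(a.a.X + X\{a}\{a,c}) + c.((X + X)\{c} + c.0\{b,c})))\{c} | =a=> m7
  m7 = (rec X. a.(a.a.X + X\{a}\{a,c}) + c.((X + X)\{c} + c.0\{b,c}))\{c} | =a=> m4
Q's transition system — 7 states:
  n0 = rec X. a.(a.a.X + X\{a}\{a,c}) + c.((X + X)\{c} + 0\{b,c}) | =a=> n1, =c=> n2
  n1 = a.a.(rec X. a.(a.a.X + X\{a}\{a,c}) + c.((X + X)\{c} + 0\{b,c})) + (rec X. a.(a.a.X + X\{a}\{a,c}) + c.((X + X)\{c} + 0\{b,c}))\{a}\{a,c} | =a=> n3
  n2 = ((rec X. a.(a.a.X + X\{a}\{a,c}) + c.((X + X)\{c} + 0\{b,c})) + (rec X. a.(a.a.X + X\{a}\{a,c}) + c.((X + X)\{c} + 0\{b,c})))\{c} + 0\{b,c} | =a=> n4
  n3 = a.(rec X. a.(a.a.X + X\{a}\{a,c}) + c.((X + X)\{c} + 0\{b,c})) | =a=> n0
  n4 = (a.a.(rec X. a.(a.a.X + X\{a}\{a,c}) + c.((X + X)\{c} + 0\{b,c})) + (rec X. a.(a.a.X + X\{a}\{a,c}) + c.((X + X)\{c} + 0\{b,c}))\{a}\{a,c})\{c} | =a=> n5
  n5 = (a.(rec X. a.(a.a.X + X\{a}\{a,c}) + c.((X + X)\{c} + 0\{b,c})))\{c} | =a=> n6
  n6 = (rec X. a.(a.a.X + X\{a}\{a,c}) + c.((X + X)\{c} + 0\{b,c}))\{c} | =a=> n4
Trace ⟨cc⟩ through P, begin at {m0}:
  after c @ step 1: {m2}
  after c @ step 2: {m5}
  P completes σ.
Trace ⟨cc⟩ through Q, begin at {n0}:
  after c @ step 1: {n2}
  after c @ step 2: ∅ (Q stuck)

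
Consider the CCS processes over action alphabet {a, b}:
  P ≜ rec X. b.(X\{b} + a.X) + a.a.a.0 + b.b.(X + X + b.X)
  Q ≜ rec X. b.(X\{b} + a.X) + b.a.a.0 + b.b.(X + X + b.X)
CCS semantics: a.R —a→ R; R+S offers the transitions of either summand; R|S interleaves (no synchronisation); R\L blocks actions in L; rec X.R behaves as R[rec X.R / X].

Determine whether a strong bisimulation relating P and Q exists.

not bisimilar

LTS(P): 10 reachable states
  s0 = rec X. b.(X\{b} + a.X) + a.a.a.0 + b.b.(X + X + b.X) ⊢ ··a··> s1, ··b··> s2, ··b··> s3
  s1 = a.a.0 ⊢ ··a··> s4
  s2 = (rec X. b.(X\{b} + a.X) + a.a.a.0 + b.b.(X + X + b.X))\{b} + a.(rec X. b.(X\{b} + a.X) + a.a.a.0 + b.b.(X + X + b.X)) ⊢ ··a··> s0, ··a··> s5
  s3 = b.((rec X. b.(X\{b} + a.X) + a.a.a.0 + b.b.(X + X + b.X)) + (rec X. b.(X\{b} + a.X) + a.a.a.0 + b.b.(X + X + b.X)) + b.(rec X. b.(X\{b} + a.X) + a.a.a.0 + b.b.(X + X + b.X))) ⊢ ··b··> s6
  s4 = a.0 ⊢ ··a··> s7
  s5 = (a.a.0)\{b} ⊢ ··a··> s8
  s6 = (rec X. b.(X\{b} + a.X) + a.a.a.0 + b.b.(X + X + b.X)) + (rec X. b.(X\{b} + a.X) + a.a.a.0 + b.b.(X + X + b.X)) + b.(rec X. b.(X\{b} + a.X) + a.a.a.0 + b.b.(X + X + b.X)) ⊢ ··a··> s1, ··b··> s0, ··b··> s2, ··b··> s3
  s7 = 0 ⊢ ∅
  s8 = (a.0)\{b} ⊢ ··a··> s9
  s9 = 0\{b} ⊢ ∅
LTS(Q): 7 reachable states
  t0 = rec X. b.(X\{b} + a.X) + b.a.a.0 + b.b.(X + X + b.X) ⊢ ··b··> t1, ··b··> t2, ··b··> t3
  t1 = (rec X. b.(X\{b} + a.X) + b.a.a.0 + b.b.(X + X + b.X))\{b} + a.(rec X. b.(X\{b} + a.X) + b.a.a.0 + b.b.(X + X + b.X)) ⊢ ··a··> t0
  t2 = a.a.0 ⊢ ··a··> t4
  t3 = b.((rec X. b.(X\{b} + a.X) + b.a.a.0 + b.b.(X + X + b.X)) + (rec X. b.(X\{b} + a.X) + b.a.a.0 + b.b.(X + X + b.X)) + b.(rec X. b.(X\{b} + a.X) + b.a.a.0 + b.b.(X + X + b.X))) ⊢ ··b··> t5
  t4 = a.0 ⊢ ··a··> t6
  t5 = (rec X. b.(X\{b} + a.X) + b.a.a.0 + b.b.(X + X + b.X)) + (rec X. b.(X\{b} + a.X) + b.a.a.0 + b.b.(X + X + b.X)) + b.(rec X. b.(X\{b} + a.X) + b.a.a.0 + b.b.(X + X + b.X)) ⊢ ··b··> t0, ··b··> t1, ··b··> t2, ··b··> t3
  t6 = 0 ⊢ ∅
Partition-refinement fixed point:
  B0 = {s0}
  B1 = {s1, s5, t2}
  B2 = {s4, s8, t4}
  B3 = {s7, s9, t6}
  B4 = {s2}
  B5 = {s3}
  B6 = {s6}
  B7 = {t0}
  B8 = {t3}
  B9 = {t5}
  B10 = {t1}
s0 ∈ B0, t0 ∈ B7 → different blocks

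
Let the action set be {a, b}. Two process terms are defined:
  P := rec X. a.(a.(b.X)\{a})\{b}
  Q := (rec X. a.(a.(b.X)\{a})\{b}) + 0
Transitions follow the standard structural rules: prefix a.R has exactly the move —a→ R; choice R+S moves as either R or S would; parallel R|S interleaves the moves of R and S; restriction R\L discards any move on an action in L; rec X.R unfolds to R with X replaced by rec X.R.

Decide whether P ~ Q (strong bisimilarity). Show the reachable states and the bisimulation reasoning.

P ~ Q

LTS(P): 3 reachable states
  m0 = rec X. a.(a.(b.X)\{a})\{b} | -a-> m1
  m1 = (a.(b.(rec X. a.(a.(b.X)\{a})\{b}))\{a})\{b} | -a-> m2
  m2 = (b.(rec X. a.(a.(b.X)\{a})\{b}))\{a}\{b} | deadlocked
LTS(Q): 3 reachable states
  n0 = (rec X. a.(a.(b.X)\{a})\{b}) + 0 | -a-> n1
  n1 = (a.(b.(rec X. a.(a.(b.X)\{a})\{b}))\{a})\{b} | -a-> n2
  n2 = (b.(rec X. a.(a.(b.X)\{a})\{b}))\{a}\{b} | deadlocked
Partition-refinement fixed point:
  B0 = {m0, n0}
  B1 = {m1, n1}
  B2 = {m2, n2}
m0 ∈ B0, n0 ∈ B0 → same block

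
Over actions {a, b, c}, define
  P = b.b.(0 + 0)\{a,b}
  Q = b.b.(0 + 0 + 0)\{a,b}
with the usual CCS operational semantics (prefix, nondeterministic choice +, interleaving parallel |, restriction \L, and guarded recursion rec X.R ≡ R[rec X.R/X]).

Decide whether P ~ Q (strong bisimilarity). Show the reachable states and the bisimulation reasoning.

Reachable graph of P (3 states):
  m0 = b.b.(0 + 0)\{a,b} has moves --b--▸ m1
  m1 = b.(0 + 0)\{a,b} has moves --b--▸ m2
  m2 = (0 + 0)\{a,b} has moves ∅
Reachable graph of Q (3 states):
  n0 = b.b.(0 + 0 + 0)\{a,b} has moves --b--▸ n1
  n1 = b.(0 + 0 + 0)\{a,b} has moves --b--▸ n2
  n2 = (0 + 0 + 0)\{a,b} has moves ∅
Coarsest stable partition (strong bisimilarity classes):
  B0 = {m0, n0}
  B1 = {m1, n1}
  B2 = {m2, n2}
m0 ∈ B0, n0 ∈ B0 → same block

YES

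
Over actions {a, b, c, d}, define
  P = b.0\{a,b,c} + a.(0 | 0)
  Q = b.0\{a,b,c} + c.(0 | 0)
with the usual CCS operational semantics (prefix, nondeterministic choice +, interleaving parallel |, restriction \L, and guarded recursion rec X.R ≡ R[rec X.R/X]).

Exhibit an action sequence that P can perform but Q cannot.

a

P's transition system — 3 states:
  s0 = b.0\{a,b,c} + a.(0 | 0) has moves --a--▸ s1, --b--▸ s2
  s1 = 0 | 0 has moves stopped
  s2 = 0\{a,b,c} has moves stopped
Q's transition system — 3 states:
  t0 = b.0\{a,b,c} + c.(0 | 0) has moves --b--▸ t1, --c--▸ t2
  t1 = 0\{a,b,c} has moves stopped
  t2 = 0 | 0 has moves stopped
Executing a from P (initial set {s0}):
  after a @ step 1: {s1}
  — P admits the full trace.
Executing a from Q (initial set {t0}):
  after a @ step 1: ∅  — Q cannot continue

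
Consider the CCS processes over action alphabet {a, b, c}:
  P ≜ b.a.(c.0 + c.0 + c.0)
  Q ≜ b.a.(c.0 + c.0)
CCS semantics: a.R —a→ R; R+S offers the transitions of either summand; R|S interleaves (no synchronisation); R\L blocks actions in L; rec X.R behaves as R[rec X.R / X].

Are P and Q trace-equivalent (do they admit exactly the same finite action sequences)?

trace-equivalent

P's transition system — 4 states:
  m0 = b.a.(c.0 + c.0 + c.0) ⊢ --b--▸ m1
  m1 = a.(c.0 + c.0 + c.0) ⊢ --a--▸ m2
  m2 = c.0 + c.0 + c.0 ⊢ --c--▸ m3
  m3 = 0 ⊢ ·
Q's transition system — 4 states:
  n0 = b.a.(c.0 + c.0) ⊢ --b--▸ n1
  n1 = a.(c.0 + c.0) ⊢ --a--▸ n2
  n2 = c.0 + c.0 ⊢ --c--▸ n3
  n3 = 0 ⊢ ·
Bisimilarity quotient blocks:
  B0 = {m0, n0}
  B1 = {m1, n1}
  B2 = {m2, n2}
  B3 = {m3, n3}
m0 ∈ B0, n0 ∈ B0 → same block
Bisimilar ⇒ trace-equivalent.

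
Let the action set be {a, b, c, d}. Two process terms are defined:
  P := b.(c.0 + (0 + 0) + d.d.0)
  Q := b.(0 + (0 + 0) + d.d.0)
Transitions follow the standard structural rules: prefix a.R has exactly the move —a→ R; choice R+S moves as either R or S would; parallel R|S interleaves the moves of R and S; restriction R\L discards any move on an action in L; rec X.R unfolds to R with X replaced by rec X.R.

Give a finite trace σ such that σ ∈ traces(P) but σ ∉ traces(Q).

P's transition system — 4 states:
  u0 = b.(c.0 + (0 + 0) + d.d.0) has moves =b=> u1
  u1 = c.0 + (0 + 0) + d.d.0 has moves =c=> u2, =d=> u3
  u2 = 0 has moves stopped
  u3 = d.0 has moves =d=> u2
Q's transition system — 4 states:
  v0 = b.(0 + (0 + 0) + d.d.0) has moves =b=> v1
  v1 = 0 + (0 + 0) + d.d.0 has moves =d=> v2
  v2 = d.0 has moves =d=> v3
  v3 = 0 has moves stopped
Run σ = ⟨bc⟩ on P: start {u0}
  step 1 (b): {u1}
  step 2 (c): {u2}
  — P admits the full trace.
Run σ = ⟨bc⟩ on Q: start {v0}
  step 1 (b): {v1}
  step 2 (c): ∅ (Q stuck)

bc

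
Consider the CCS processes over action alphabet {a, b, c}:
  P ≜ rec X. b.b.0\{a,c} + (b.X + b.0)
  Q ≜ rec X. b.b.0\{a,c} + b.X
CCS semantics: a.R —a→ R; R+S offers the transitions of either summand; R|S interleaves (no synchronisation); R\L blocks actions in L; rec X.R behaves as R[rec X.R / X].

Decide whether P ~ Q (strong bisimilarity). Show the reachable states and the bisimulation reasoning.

P ≁ Q

P's transition system — 4 states:
  s0 = rec X. b.b.0\{a,c} + (b.X + b.0) :: ··b··> s0, ··b··> s1, ··b··> s2
  s1 = 0 :: stopped
  s2 = b.0\{a,c} :: ··b··> s3
  s3 = 0\{a,c} :: stopped
Q's transition system — 3 states:
  t0 = rec X. b.b.0\{a,c} + b.X :: ··b··> t0, ··b··> t1
  t1 = b.0\{a,c} :: ··b··> t2
  t2 = 0\{a,c} :: stopped
Coarsest stable partition (strong bisimilarity classes):
  B0 = {s0}
  B1 = {s1, s3, t2}
  B2 = {s2, t1}
  B3 = {t0}
s0 ∈ B0, t0 ∈ B3 → different blocks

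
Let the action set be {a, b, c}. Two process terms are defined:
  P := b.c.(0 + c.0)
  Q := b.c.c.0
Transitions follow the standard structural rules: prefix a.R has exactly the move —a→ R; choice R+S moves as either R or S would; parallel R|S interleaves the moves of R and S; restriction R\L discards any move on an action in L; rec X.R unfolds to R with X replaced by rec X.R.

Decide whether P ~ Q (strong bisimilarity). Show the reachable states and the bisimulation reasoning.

P ~ Q

Reachable graph of P (4 states):
  s0 = b.c.(0 + c.0) :: —b→ s1
  s1 = c.(0 + c.0) :: —c→ s2
  s2 = 0 + c.0 :: —c→ s3
  s3 = 0 :: stopped
Reachable graph of Q (4 states):
  t0 = b.c.c.0 :: —b→ t1
  t1 = c.c.0 :: —c→ t2
  t2 = c.0 :: —c→ t3
  t3 = 0 :: stopped
Coarsest stable partition (strong bisimilarity classes):
  B0 = {s0, t0}
  B1 = {s1, t1}
  B2 = {s2, t2}
  B3 = {s3, t3}
s0 ∈ B0, t0 ∈ B0 → same block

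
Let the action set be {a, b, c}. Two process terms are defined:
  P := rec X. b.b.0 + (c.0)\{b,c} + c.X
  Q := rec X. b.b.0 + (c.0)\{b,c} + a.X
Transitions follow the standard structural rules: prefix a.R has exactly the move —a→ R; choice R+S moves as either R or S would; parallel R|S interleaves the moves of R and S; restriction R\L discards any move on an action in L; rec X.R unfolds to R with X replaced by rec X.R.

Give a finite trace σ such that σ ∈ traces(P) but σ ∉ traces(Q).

Reachable graph of P (3 states):
  u0 = rec X. b.b.0 + (c.0)\{b,c} + c.X | =b=> u1, =c=> u0
  u1 = b.0 | =b=> u2
  u2 = 0 | ∅
Reachable graph of Q (3 states):
  v0 = rec X. b.b.0 + (c.0)\{b,c} + a.X | =a=> v0, =b=> v1
  v1 = b.0 | =b=> v2
  v2 = 0 | ∅
Trace ⟨c⟩ through P, begin at {u0}:
  step 1 (c): {u0}
  P completes σ.
Trace ⟨c⟩ through Q, begin at {v0}:
  step 1 (c): ∅ (Q stuck)

c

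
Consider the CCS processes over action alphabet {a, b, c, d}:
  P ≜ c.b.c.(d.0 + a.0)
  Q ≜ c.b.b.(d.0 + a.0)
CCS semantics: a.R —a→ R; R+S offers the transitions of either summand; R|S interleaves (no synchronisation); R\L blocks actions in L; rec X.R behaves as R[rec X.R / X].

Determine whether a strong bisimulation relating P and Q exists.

not bisimilar

LTS(P): 5 reachable states
  u0 = c.b.c.(d.0 + a.0) → —c→ u1
  u1 = b.c.(d.0 + a.0) → —b→ u2
  u2 = c.(d.0 + a.0) → —c→ u3
  u3 = d.0 + a.0 → —a→ u4, —d→ u4
  u4 = 0 → (no moves)
LTS(Q): 5 reachable states
  v0 = c.b.b.(d.0 + a.0) → —c→ v1
  v1 = b.b.(d.0 + a.0) → —b→ v2
  v2 = b.(d.0 + a.0) → —b→ v3
  v3 = d.0 + a.0 → —a→ v4, —d→ v4
  v4 = 0 → (no moves)
Bisimilarity quotient blocks:
  B0 = {u0}
  B1 = {u1}
  B2 = {u2}
  B3 = {u3, v3}
  B4 = {u4, v4}
  B5 = {v0}
  B6 = {v1}
  B7 = {v2}
u0 ∈ B0, v0 ∈ B5 → different blocks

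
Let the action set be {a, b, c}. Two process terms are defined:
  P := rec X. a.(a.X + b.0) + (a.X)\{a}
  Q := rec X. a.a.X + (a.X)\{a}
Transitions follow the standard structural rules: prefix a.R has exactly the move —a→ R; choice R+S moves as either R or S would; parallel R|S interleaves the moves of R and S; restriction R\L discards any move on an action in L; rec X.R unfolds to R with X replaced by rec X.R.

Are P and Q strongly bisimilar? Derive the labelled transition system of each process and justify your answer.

P ≁ Q

P's transition system — 3 states:
  m0 = rec X. a.(a.X + b.0) + (a.X)\{a} ⊢ -a-> m1
  m1 = a.(rec X. a.(a.X + b.0) + (a.X)\{a}) + b.0 ⊢ -a-> m0, -b-> m2
  m2 = 0 ⊢ ·
Q's transition system — 2 states:
  n0 = rec X. a.a.X + (a.X)\{a} ⊢ -a-> n1
  n1 = a.(rec X. a.a.X + (a.X)\{a}) ⊢ -a-> n0
Partition-refinement fixed point:
  B0 = {m0}
  B1 = {m1}
  B2 = {m2}
  B3 = {n0, n1}
m0 ∈ B0, n0 ∈ B3 → different blocks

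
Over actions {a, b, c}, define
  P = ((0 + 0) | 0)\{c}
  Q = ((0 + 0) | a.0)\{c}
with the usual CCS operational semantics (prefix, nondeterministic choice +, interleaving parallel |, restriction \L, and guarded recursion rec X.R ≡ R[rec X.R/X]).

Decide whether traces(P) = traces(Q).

NO — witness ⟨a⟩

P's transition system — 1 states:
  m0 = ((0 + 0) | 0)\{c} has moves deadlocked
Q's transition system — 2 states:
  n0 = ((0 + 0) | a.0)\{c} has moves —a→ n1
  n1 = ((0 + 0) | 0)\{c} has moves deadlocked
Run σ = ⟨a⟩ on Q: start {n0}
  after a @ step 1: {n1}
  Q completes σ.
Run σ = ⟨a⟩ on P: start {m0}
  after a @ step 1: ∅ (P stuck)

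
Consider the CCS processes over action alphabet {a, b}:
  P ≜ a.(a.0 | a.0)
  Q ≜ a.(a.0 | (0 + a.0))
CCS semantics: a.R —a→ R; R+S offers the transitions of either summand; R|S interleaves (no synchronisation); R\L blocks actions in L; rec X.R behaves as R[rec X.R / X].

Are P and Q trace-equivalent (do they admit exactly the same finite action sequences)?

YES

P's transition system — 5 states:
  m0 = a.(a.0 | a.0) has moves -a-> m1
  m1 = a.0 | a.0 has moves -a-> m2, -a-> m3
  m2 = 0 | a.0 has moves -a-> m4
  m3 = a.0 | 0 has moves -a-> m4
  m4 = 0 | 0 has moves deadlocked
Q's transition system — 5 states:
  n0 = a.(a.0 | (0 + a.0)) has moves -a-> n1
  n1 = a.0 | (0 + a.0) has moves -a-> n2, -a-> n3
  n2 = 0 | (0 + a.0) has moves -a-> n4
  n3 = a.0 | 0 has moves -a-> n4
  n4 = 0 | 0 has moves deadlocked
Partition-refinement fixed point:
  B0 = {m0, n0}
  B1 = {m1, n1}
  B2 = {m2, m3, n2, n3}
  B3 = {m4, n4}
m0 ∈ B0, n0 ∈ B0 → same block
Bisimilar ⇒ trace-equivalent.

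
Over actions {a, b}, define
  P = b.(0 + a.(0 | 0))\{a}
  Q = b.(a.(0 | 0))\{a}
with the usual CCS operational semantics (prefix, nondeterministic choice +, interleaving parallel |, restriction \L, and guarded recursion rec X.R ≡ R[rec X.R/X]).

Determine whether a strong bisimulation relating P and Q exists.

P ~ Q

LTS(P): 2 reachable states
  s0 = b.(0 + a.(0 | 0))\{a} ⊢ —b→ s1
  s1 = (0 + a.(0 | 0))\{a} ⊢ stopped
LTS(Q): 2 reachable states
  t0 = b.(a.(0 | 0))\{a} ⊢ —b→ t1
  t1 = (a.(0 | 0))\{a} ⊢ stopped
Bisimilarity quotient blocks:
  B0 = {s0, t0}
  B1 = {s1, t1}
s0 ∈ B0, t0 ∈ B0 → same block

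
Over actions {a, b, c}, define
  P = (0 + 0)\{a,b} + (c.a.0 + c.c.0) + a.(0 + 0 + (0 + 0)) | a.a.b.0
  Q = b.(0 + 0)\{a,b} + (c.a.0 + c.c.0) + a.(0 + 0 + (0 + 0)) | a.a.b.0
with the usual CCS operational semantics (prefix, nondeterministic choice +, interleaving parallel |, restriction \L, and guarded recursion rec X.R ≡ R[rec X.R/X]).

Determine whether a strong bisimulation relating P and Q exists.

LTS(P): 11 reachable states
  p0 = (0 + 0)\{a,b} + (c.a.0 + c.c.0) + a.(0 + 0 + (0 + 0)) | a.a.b.0 :: ··a··> p1, ··a··> p2, ··c··> p3, ··c··> p4
  p1 = (0 + 0 + (0 + 0)) | a.a.b.0 :: ··a··> p5
  p2 = a.(0 + 0 + (0 + 0)) | a.b.0 :: ··a··> p5, ··a··> p6
  p3 = a.0 :: ··a··> p7
  p4 = c.0 :: ··c··> p7
  p5 = (0 + 0 + (0 + 0)) | a.b.0 :: ··a··> p8
  p6 = a.(0 + 0 + (0 + 0)) | b.0 :: ··a··> p8, ··b··> p9
  p7 = 0 :: deadlocked
  p8 = (0 + 0 + (0 + 0)) | b.0 :: ··b··> p10
  p9 = a.(0 + 0 + (0 + 0)) | 0 :: ··a··> p10
  p10 = (0 + 0 + (0 + 0)) | 0 :: deadlocked
LTS(Q): 12 reachable states
  q0 = b.(0 + 0)\{a,b} + (c.a.0 + c.c.0) + a.(0 + 0 + (0 + 0)) | a.a.b.0 :: ··a··> q1, ··a··> q2, ··b··> q3, ··c··> q4, ··c··> q5
  q1 = (0 + 0 + (0 + 0)) | a.a.b.0 :: ··a··> q6
  q2 = a.(0 + 0 + (0 + 0)) | a.b.0 :: ··a··> q6, ··a··> q7
  q3 = (0 + 0)\{a,b} :: deadlocked
  q4 = a.0 :: ··a··> q8
  q5 = c.0 :: ··c··> q8
  q6 = (0 + 0 + (0 + 0)) | a.b.0 :: ··a··> q9
  q7 = a.(0 + 0 + (0 + 0)) | b.0 :: ··a··> q9, ··b··> q10
  q8 = 0 :: deadlocked
  q9 = (0 + 0 + (0 + 0)) | b.0 :: ··b··> q11
  q10 = a.(0 + 0 + (0 + 0)) | 0 :: ··a··> q11
  q11 = (0 + 0 + (0 + 0)) | 0 :: deadlocked
Coarsest stable partition (strong bisimilarity classes):
  B0 = {p0}
  B1 = {p2, q2}
  B2 = {p6, q7}
  B3 = {p8, q9}
  B4 = {p10, p7, q11, q3, q8}
  B5 = {p3, p9, q10, q4}
  B6 = {p5, q6}
  B7 = {p4, q5}
  B8 = {p1, q1}
  B9 = {q0}
p0 ∈ B0, q0 ∈ B9 → different blocks

not bisimilar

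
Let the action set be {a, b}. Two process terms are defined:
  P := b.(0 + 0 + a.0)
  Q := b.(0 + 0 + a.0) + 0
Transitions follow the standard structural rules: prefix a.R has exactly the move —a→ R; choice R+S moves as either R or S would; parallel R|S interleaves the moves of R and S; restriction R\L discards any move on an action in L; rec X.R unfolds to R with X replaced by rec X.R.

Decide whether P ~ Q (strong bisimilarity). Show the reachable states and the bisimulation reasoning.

YES

LTS(P): 3 reachable states
  u0 = b.(0 + 0 + a.0) → -b-> u1
  u1 = 0 + 0 + a.0 → -a-> u2
  u2 = 0 → stopped
LTS(Q): 3 reachable states
  v0 = b.(0 + 0 + a.0) + 0 → -b-> v1
  v1 = 0 + 0 + a.0 → -a-> v2
  v2 = 0 → stopped
Partition-refinement fixed point:
  B0 = {u0, v0}
  B1 = {u1, v1}
  B2 = {u2, v2}
u0 ∈ B0, v0 ∈ B0 → same block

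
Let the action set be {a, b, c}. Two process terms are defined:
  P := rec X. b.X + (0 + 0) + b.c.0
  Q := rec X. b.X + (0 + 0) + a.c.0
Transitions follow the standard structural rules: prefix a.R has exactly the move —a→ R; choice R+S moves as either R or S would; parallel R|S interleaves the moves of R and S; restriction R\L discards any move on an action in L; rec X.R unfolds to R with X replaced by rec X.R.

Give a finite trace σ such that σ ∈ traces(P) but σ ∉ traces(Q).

LTS(P): 3 reachable states
  s0 = rec X. b.X + (0 + 0) + b.c.0 ⊢ --b--▸ s0, --b--▸ s1
  s1 = c.0 ⊢ --c--▸ s2
  s2 = 0 ⊢ stopped
LTS(Q): 3 reachable states
  t0 = rec X. b.X + (0 + 0) + a.c.0 ⊢ --a--▸ t1, --b--▸ t0
  t1 = c.0 ⊢ --c--▸ t2
  t2 = 0 ⊢ stopped
Executing bc from P (initial set {s0}):
  step 1 (b): {s0, s1}
  step 2 (c): {s2}
  P completes σ.
Executing bc from Q (initial set {t0}):
  step 1 (b): {t0}
  step 2 (c): ∅ (Q stuck)

bc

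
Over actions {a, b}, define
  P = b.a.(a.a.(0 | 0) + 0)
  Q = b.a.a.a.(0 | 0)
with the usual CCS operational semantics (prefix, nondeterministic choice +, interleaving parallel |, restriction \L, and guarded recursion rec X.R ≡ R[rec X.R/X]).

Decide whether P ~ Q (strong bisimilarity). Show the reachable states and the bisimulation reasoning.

bisimilar

LTS(P): 5 reachable states
  s0 = b.a.(a.a.(0 | 0) + 0) :: =b=> s1
  s1 = a.(a.a.(0 | 0) + 0) :: =a=> s2
  s2 = a.a.(0 | 0) + 0 :: =a=> s3
  s3 = a.(0 | 0) :: =a=> s4
  s4 = 0 | 0 :: (no moves)
LTS(Q): 5 reachable states
  t0 = b.a.a.a.(0 | 0) :: =b=> t1
  t1 = a.a.a.(0 | 0) :: =a=> t2
  t2 = a.a.(0 | 0) :: =a=> t3
  t3 = a.(0 | 0) :: =a=> t4
  t4 = 0 | 0 :: (no moves)
Coarsest stable partition (strong bisimilarity classes):
  B0 = {s0, t0}
  B1 = {s1, t1}
  B2 = {s2, t2}
  B3 = {s3, t3}
  B4 = {s4, t4}
s0 ∈ B0, t0 ∈ B0 → same block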